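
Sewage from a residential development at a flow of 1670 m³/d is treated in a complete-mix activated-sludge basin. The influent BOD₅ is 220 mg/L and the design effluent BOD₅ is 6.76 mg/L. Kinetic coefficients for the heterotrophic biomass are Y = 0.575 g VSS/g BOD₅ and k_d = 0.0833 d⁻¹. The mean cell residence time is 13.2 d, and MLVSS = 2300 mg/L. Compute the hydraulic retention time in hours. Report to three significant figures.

τ ≈ 8.04 h

From the SRT design equation V = Y Q (S₀−S) θ_c / [X (1 + k_d θ_c)] = 0.575 × 1670 × (220 − 6.76) × 13.2 / [2300 × (1 + 0.0833 × 13.2)] = 2.7×10^6 / 4829 = 559.7 m³.
HRT = V/Q = 559.7 m³ / 1670 m³·d⁻¹ = 0.3352 d × 24 = 8.044 h.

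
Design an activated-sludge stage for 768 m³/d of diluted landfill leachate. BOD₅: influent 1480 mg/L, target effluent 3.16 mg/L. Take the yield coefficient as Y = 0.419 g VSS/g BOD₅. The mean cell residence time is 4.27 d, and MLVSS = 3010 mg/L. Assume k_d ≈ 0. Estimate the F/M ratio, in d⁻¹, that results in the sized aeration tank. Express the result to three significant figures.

V·X = Y·Q·ΔS·θ_c gives V = 0.419 × 768 × (1480 − 3.16) × 4.27 / 3010 = 674.2 m³.
Food-to-microorganism ratio F/M = Q S₀ / (V X) = 768 × 1480 / (674.2 × 3010) = 0.5601 d⁻¹.

F/M ≈ 0.560 d⁻¹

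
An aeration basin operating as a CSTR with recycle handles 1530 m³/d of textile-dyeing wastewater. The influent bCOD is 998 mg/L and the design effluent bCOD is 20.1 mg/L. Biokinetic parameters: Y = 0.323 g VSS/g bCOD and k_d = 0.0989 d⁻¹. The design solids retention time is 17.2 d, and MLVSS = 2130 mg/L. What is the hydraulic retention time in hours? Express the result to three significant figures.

τ ≈ 22.7 h

Steady-state biomass mass balance: V·X·(1 + k_d·θ_c) = Y·Q·(S₀ − S)·θ_c, so V = 0.323 × 1530 × (998 − 20.1) × 17.2 / [2130 × (1 + 0.0989 × 17.2)] = 8.31×10^6 / 5753 = 1445 m³.
τ = V/Q = 1445/1530 = 0.9443 d, or 22.66 h.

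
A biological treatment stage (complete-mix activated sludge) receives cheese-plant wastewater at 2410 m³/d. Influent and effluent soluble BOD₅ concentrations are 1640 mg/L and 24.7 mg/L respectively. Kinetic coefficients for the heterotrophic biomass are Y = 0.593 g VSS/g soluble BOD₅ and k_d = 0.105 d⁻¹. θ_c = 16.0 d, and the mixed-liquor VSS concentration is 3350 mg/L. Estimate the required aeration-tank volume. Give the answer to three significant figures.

Steady-state biomass mass balance: V·X·(1 + k_d·θ_c) = Y·Q·(S₀ − S)·θ_c, so V = 0.593 × 2410 × (1640 − 24.7) × 16.0 / [3350 × (1 + 0.105 × 16.0)] = 3.69×10^7 / 8978 = 4114 m³.

V ≈ 4110 m³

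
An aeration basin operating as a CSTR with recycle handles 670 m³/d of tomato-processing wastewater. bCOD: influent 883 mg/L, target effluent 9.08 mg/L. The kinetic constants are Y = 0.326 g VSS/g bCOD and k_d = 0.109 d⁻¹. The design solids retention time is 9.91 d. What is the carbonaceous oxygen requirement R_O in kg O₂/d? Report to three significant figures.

Y_obs = Y / (1 + k_d θ_c) = 0.326 / (1 + 0.109 × 9.91) = 0.326 / 2.080 = 0.1567.
Mass of bCOD removed per day: Q(S₀ − S) = 670 × 873.9 g/m³ = 585.5 kg/d.
Biomass synthesised: P_X = Y_obs × 585.5 = 91.76 kg VSS/d.
R_O = Q·(S₀ − S) − 1.42·P_X = 585.5 − 1.42 × 91.76 = 455.2 kg O₂/d.

R_O ≈ 455 kg O₂/d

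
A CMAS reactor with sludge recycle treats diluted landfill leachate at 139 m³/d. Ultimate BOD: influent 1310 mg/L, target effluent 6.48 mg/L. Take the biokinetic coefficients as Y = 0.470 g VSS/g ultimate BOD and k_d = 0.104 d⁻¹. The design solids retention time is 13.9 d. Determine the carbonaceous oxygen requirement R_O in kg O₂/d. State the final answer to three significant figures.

R_O ≈ 132 kg O₂/d

Observed yield with endogenous decay: Y_obs = Y / (1 + k_d·θ_c) = 0.470 / (1 + 0.104 × 13.9) = 0.470 / 2.446 = 0.1922 g VSS/g ultimate BOD.
Mass of ultimate BOD removed per day: Q(S₀ − S) = 139 × 1304 g/m³ = 181.2 kg/d.
P_X = Y_obs·Q·(S₀ − S) = 0.1922 × 181.2 = 34.82 kg VSS/d.
R_O = Q·ΔS − 1.42 P_X = 181.2 − 49.45 = 131.7 kg O₂/d.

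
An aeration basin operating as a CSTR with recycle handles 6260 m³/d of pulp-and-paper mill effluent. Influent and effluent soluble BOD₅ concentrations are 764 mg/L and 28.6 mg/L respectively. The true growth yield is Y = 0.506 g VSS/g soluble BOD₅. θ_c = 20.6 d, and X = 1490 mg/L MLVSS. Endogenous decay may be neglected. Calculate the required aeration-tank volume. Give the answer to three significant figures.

V ≈ 32200 m³

Biomass mass balance (decay neglected): V·X = Y·Q·(S₀ − S)·θ_c, so V = 0.506 × 6260 × (764 − 28.6) × 20.6 / 1490 = 32205 m³.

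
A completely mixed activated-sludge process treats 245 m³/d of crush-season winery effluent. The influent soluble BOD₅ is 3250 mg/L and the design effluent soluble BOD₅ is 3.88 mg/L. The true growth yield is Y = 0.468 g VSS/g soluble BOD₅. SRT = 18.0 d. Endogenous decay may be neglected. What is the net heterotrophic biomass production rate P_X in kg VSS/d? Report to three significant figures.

P_X ≈ 372 kg VSS/d

With endogenous decay neglected, the observed yield equals the true yield: Y_obs = Y = 0.468 g VSS/g soluble BOD₅.
Mass of soluble BOD₅ removed per day: Q(S₀ − S) = 245 × 3246 g/m³ = 795.3 kg/d.
P_X = Y_obs · Q(S₀ − S) = 0.4680 × 795.3 = 372.2 kg VSS/d.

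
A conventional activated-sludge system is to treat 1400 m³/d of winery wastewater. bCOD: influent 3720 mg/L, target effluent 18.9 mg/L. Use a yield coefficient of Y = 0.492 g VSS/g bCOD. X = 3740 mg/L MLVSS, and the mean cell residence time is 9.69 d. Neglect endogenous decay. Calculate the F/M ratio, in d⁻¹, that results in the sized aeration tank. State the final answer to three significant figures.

V·X = Y·Q·ΔS·θ_c gives V = 0.492 × 1400 × (3720 − 18.9) × 9.69 / 3740 = 6605 m³.
F/M = applied load / biomass = Q·S₀/(V·X) = 1400 × 3720 / (6605 × 3740) = 0.2108 d⁻¹.

F/M ≈ 0.211 d⁻¹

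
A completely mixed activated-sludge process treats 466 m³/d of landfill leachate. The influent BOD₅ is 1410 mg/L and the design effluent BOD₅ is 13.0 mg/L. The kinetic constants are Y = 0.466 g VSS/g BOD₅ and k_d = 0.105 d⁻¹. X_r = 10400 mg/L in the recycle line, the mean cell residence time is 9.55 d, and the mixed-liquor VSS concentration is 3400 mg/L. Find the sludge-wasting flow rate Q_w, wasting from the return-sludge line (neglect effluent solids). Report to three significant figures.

Q_w ≈ 14.6 m³/d

From the SRT design equation V = Y Q (S₀−S) θ_c / [X (1 + k_d θ_c)] = 0.466 × 466 × (1410 − 13.0) × 9.55 / [3400 × (1 + 0.105 × 9.55)] = 2.9×10^6 / 6809 = 425.5 m³.
Q_w = (V·X)/(θ_c X_r) = 425.5 × 3400 / (9.55 × 10400) = 14.56 m³/d.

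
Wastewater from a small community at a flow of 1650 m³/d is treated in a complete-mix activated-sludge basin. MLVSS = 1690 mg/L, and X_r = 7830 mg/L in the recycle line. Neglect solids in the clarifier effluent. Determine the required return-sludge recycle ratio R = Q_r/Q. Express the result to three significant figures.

R ≈ 0.275

Solids balance on the clarifier gives (1+R)X = R·X_r, so R = X/(X_r − X) = 1690 / (7830 − 1690) = 0.2752.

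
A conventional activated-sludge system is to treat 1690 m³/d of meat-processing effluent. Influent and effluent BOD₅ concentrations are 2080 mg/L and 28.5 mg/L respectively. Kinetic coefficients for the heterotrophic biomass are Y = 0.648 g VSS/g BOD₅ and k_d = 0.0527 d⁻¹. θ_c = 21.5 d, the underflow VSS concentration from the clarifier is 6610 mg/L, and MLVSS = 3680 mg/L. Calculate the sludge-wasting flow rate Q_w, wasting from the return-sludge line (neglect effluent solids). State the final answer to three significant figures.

Q_w ≈ 159 m³/d

Steady-state biomass mass balance: V·X·(1 + k_d·θ_c) = Y·Q·(S₀ − S)·θ_c, so V = 0.648 × 1690 × (2080 − 28.5) × 21.5 / [3680 × (1 + 0.0527 × 21.5)] = 4.83×10^7 / 7850 = 6154 m³.
Wasting from the return line (neglecting effluent solids): Q_w = V·X / (θ_c·X_r) = 6154 × 3680 / (21.5 × 6610) = 159.3 m³/d.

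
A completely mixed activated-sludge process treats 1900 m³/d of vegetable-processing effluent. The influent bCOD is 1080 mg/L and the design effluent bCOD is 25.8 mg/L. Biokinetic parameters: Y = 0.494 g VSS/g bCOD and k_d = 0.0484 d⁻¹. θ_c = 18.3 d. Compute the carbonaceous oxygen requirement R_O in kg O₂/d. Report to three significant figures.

Y_obs = Y / (1 + k_d θ_c) = 0.494 / (1 + 0.0484 × 18.3) = 0.494 / 1.886 = 0.2620.
Mass of bCOD removed per day: Q(S₀ − S) = 1900 × 1054 g/m³ = 2003 kg/d.
P_X = Y_obs·Q·(S₀ − S) = 0.2620 × 2003 = 524.7 kg VSS/d.
R_O = Q·(S₀ − S) − 1.42·P_X = 2003 − 1.42 × 524.7 = 1258 kg O₂/d.

R_O ≈ 1260 kg O₂/d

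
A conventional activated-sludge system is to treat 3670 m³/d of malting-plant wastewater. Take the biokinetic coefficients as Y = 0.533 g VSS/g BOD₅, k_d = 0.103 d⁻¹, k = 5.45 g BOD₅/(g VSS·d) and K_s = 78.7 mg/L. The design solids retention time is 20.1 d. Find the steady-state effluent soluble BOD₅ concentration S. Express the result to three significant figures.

From the Monod/SRT balance for a CMAS, S = K_s·(1+k_d θ_c)/[θ_c·(Y k − k_d) − 1] = 78.7 × (1 + 0.103 × 20.1) / [20.1 × (0.533 × 5.45 − 0.103) − 1] = 241.6 / 55.32 = 4.368 mg/L.

S ≈ 4.37 mg/L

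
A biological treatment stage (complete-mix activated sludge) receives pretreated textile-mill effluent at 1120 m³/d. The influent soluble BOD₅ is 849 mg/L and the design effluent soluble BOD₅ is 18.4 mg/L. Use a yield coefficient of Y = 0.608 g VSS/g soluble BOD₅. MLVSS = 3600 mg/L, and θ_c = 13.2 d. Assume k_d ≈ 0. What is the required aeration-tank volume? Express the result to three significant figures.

V ≈ 2070 m³

V·X = Y·Q·ΔS·θ_c gives V = 0.608 × 1120 × (849 − 18.4) × 13.2 / 3600 = 2074 m³.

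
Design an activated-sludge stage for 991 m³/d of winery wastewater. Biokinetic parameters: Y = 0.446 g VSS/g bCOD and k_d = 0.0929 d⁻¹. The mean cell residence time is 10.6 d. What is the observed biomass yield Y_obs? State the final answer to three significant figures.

Y_obs = Y / (1 + k_d θ_c) = 0.446 / (1 + 0.0929 × 10.6) = 0.446 / 1.985 = 0.2247.

Y_obs ≈ 0.225 g VSS/g bCOD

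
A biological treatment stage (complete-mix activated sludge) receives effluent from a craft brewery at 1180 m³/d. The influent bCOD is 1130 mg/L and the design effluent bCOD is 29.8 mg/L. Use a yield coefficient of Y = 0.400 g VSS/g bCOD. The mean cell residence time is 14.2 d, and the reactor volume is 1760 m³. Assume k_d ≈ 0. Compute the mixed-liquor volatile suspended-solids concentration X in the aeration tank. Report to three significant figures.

X ≈ 4190 mg/L

Without decay, X = Y Q (S₀−S) θ_c / V = 0.400 × 1180 × (1130 − 29.8) × 14.2 / 1760 = 4190 mg/L.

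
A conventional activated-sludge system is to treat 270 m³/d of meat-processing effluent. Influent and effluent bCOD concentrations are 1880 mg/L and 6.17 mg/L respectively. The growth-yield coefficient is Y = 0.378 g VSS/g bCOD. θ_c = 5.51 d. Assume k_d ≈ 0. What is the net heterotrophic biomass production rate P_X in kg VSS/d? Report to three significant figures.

Since k_d ≈ 0, Y_obs = Y = 0.378 g VSS/g bCOD.
Substrate removed = Q·(S₀ − S) = 270 m³/d × (1880 − 6.17) g/m³ = 5.06×10^5 g/d = 505.9 kg/d.
Biomass produced: P_X = Y_obs·Q·ΔS = 0.3780 × 505.9 ≈ 191.2 kg VSS/d.

P_X ≈ 191 kg VSS/d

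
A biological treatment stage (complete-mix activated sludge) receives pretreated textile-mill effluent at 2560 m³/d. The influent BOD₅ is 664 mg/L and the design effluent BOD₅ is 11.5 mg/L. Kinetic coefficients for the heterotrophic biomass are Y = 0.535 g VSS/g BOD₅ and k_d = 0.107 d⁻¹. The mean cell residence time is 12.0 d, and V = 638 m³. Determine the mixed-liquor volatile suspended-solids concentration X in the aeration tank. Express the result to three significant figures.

X = Y·Q·ΔS·θ_c / [V·(1 + k_d θ_c)] = 0.535 × 2560 × (664 − 11.5) × 12.0 / [638 × (1 + 0.107 × 12.0)] = 7359 mg/L.

X ≈ 7360 mg/L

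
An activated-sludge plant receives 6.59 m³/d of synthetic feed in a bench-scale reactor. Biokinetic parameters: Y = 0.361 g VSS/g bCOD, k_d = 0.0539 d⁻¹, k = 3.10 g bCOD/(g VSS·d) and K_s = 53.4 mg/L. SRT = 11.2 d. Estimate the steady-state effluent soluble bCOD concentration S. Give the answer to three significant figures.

From the Monod/SRT balance for a CMAS, S = K_s·(1+k_d θ_c)/[θ_c·(Y k − k_d) − 1] = 53.4 × (1 + 0.0539 × 11.2) / [11.2 × (0.361 × 3.10 − 0.0539) − 1] = 85.64 / 10.93 = 7.835 mg/L.

S ≈ 7.83 mg/L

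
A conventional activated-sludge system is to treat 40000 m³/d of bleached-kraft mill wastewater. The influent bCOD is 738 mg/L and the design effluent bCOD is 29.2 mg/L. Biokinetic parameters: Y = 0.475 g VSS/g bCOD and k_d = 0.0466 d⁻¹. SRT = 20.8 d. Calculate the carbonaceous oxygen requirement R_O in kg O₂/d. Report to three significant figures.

The observed yield is Y_obs = Y/(1 + k_d·θ_c) = 0.475 / (1 + 0.0466 × 20.8) = 0.475 / 1.969 = 0.2412 g VSS per g bCOD removed.
ΔS = 738 − 29.2 = 708.8 mg/L, so the substrate removal rate is 40000 × 708.8/1000 = 28352 kg bCOD/d.
Net sludge production P_X = 0.2412 × 28352 = 6839 kg VSS/d.
R_O = Q·(S₀ − S) − 1.42·P_X = 28352 − 1.42 × 6839 = 18641 kg O₂/d.

R_O ≈ 18600 kg O₂/d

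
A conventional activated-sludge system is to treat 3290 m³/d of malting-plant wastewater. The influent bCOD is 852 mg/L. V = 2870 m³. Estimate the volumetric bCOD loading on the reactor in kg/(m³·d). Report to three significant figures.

Applied bCOD load per unit volume = Q·S₀/V = (3290 × 852/1000)/2870 = 0.9767 kg bCOD·m⁻³·d⁻¹.

L_v ≈ 0.977 kg bCOD/(m³·d)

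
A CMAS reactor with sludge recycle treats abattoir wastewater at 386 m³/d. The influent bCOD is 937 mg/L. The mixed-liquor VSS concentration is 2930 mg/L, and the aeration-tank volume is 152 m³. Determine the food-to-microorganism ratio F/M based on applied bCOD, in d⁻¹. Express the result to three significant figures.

F/M = Q·S₀ / (V·X) = 386 × 937 / (152.0 × 2930) = 0.8121 g bCOD·(g VSS·d)⁻¹.

F/M ≈ 0.812 d⁻¹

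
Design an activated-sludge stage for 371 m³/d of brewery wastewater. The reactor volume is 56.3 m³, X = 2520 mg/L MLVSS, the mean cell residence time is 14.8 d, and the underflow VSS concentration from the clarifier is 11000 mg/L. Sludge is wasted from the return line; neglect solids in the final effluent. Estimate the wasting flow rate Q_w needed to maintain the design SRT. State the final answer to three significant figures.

Wasting from the return line (neglecting effluent solids): Q_w = V·X / (θ_c·X_r) = 56.30 × 2520 / (14.8 × 11000) = 0.8715 m³/d.

Q_w ≈ 0.871 m³/d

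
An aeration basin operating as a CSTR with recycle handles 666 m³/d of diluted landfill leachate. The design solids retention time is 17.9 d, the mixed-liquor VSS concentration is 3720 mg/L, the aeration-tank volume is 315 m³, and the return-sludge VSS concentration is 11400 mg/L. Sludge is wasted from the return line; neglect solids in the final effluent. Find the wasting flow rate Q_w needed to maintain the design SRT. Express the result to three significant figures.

θ_c = V·X/(Q_w·X_r) when wasting from the recycle, so Q_w = V·X/(θ_c·X_r) = 315.0 × 3720 / (17.9 × 11400) = 5.742 m³/d.

Q_w ≈ 5.74 m³/d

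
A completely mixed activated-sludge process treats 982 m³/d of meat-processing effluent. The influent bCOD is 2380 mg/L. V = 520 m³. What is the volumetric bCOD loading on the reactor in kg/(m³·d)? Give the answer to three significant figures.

L_v ≈ 4.49 kg bCOD/(m³·d)

Volumetric loading L_v = Q·S₀ / V = 982 × 2380 g/m³ / 520.0 m³ = 4495 g/(m³·d) = 4.495 kg bCOD/(m³·d).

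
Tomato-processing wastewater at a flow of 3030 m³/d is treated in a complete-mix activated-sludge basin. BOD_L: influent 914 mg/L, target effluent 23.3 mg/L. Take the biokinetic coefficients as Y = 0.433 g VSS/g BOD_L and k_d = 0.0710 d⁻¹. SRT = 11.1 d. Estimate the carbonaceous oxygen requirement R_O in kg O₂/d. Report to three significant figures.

The observed yield is Y_obs = Y/(1 + k_d·θ_c) = 0.433 / (1 + 0.0710 × 11.1) = 0.433 / 1.788 = 0.2422 g VSS per g BOD_L removed.
Mass of BOD_L removed per day: Q(S₀ − S) = 3030 × 890.7 g/m³ = 2699 kg/d.
Net sludge production P_X = 0.2422 × 2699 = 653.5 kg VSS/d.
R_O = Q·ΔS − 1.42 P_X = 2699 − 928.0 = 1771 kg O₂/d.

R_O ≈ 1770 kg O₂/d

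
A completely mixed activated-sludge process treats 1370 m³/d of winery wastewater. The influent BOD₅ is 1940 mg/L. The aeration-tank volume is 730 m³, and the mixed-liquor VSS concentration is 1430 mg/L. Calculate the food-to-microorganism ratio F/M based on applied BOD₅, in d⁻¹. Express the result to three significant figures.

F/M ≈ 2.55 d⁻¹

F/M = applied load / biomass = Q·S₀/(V·X) = 1370 × 1940 / (730.0 × 1430) = 2.546 d⁻¹.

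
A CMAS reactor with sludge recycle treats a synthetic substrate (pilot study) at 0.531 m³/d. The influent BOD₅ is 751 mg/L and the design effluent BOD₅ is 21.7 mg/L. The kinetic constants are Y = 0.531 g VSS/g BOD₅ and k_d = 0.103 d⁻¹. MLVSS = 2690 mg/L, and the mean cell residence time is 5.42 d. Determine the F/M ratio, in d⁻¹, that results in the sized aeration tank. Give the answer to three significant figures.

F/M ≈ 0.558 d⁻¹

From the SRT design equation V = Y Q (S₀−S) θ_c / [X (1 + k_d θ_c)] = 0.531 × 0.531 × (751 − 21.7) × 5.42 / [2690 × (1 + 0.103 × 5.42)] = 1.11×10^3 / 4192 = 0.2659 m³.
F/M = Q·S₀ / (V·X) = 0.531 × 751 / (0.2659 × 2690) = 0.5575 g BOD₅·(g VSS·d)⁻¹.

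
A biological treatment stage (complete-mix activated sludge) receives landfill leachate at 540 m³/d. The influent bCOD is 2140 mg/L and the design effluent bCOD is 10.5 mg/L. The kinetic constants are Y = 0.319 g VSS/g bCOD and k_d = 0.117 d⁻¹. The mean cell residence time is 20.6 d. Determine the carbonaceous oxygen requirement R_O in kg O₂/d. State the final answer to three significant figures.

R_O ≈ 997 kg O₂/d

The observed yield is Y_obs = Y/(1 + k_d·θ_c) = 0.319 / (1 + 0.117 × 20.6) = 0.319 / 3.410 = 0.09354 g VSS per g bCOD removed.
Substrate removed = Q·(S₀ − S) = 540 m³/d × (2140 − 10.5) g/m³ = 1.15×10^6 g/d = 1150 kg/d.
P_X = Y_obs·Q·(S₀ − S) = 0.09354 × 1150 = 107.6 kg VSS/d.
R_O = Q·(S₀ − S) − 1.42·P_X = 1150 − 1.42 × 107.6 = 997.2 kg O₂/d.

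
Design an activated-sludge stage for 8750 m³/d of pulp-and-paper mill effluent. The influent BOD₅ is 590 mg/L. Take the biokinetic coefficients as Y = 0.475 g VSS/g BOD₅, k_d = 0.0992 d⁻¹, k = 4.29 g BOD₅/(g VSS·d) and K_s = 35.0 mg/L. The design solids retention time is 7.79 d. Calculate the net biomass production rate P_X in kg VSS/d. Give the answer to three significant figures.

P_X ≈ 1370 kg VSS/d

Effluent substrate depends only on kinetics and SRT: S = K_s(1 + k_d θ_c) / [θ_c(Yk − k_d) − 1] = 35.0 × (1 + 0.0992 × 7.79) / [7.79 × (0.475 × 4.29 − 0.0992) − 1] = 62.05 / 14.10 = 4.400 mg/L.
The observed yield is Y_obs = Y/(1 + k_d·θ_c) = 0.475 / (1 + 0.0992 × 7.79) = 0.475 / 1.773 = 0.2679 g VSS per g BOD₅ removed.
Mass of BOD₅ removed per day: Q(S₀ − S) = 8750 × 585.6 g/m³ = 5124 kg/d.
P_X = Y_obs · Q(S₀ − S) = 0.2679 × 5124 = 1373 kg VSS/d.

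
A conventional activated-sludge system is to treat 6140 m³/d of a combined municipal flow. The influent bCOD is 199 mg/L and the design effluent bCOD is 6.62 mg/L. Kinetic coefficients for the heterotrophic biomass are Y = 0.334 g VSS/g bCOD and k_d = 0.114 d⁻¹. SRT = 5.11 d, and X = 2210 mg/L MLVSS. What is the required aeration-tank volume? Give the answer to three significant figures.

Steady-state biomass mass balance: V·X·(1 + k_d·θ_c) = Y·Q·(S₀ − S)·θ_c, so V = 0.334 × 6140 × (199 − 6.62) × 5.11 / [2210 × (1 + 0.114 × 5.11)] = 2.02×10^6 / 3497 = 576.4 m³.

V ≈ 576 m³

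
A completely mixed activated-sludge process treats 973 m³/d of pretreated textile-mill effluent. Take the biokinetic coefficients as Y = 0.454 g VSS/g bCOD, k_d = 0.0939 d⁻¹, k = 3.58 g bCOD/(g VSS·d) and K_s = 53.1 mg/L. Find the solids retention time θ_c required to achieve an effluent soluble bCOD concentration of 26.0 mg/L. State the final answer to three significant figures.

θ_c ≈ 2.27 d

Specific growth rate at S = 26.0 mg/L: μ = YkS/(K_s+S) = 0.454·3.58·26.0/(53.1+26.0) = 0.5342 d⁻¹.
Then 1/θ_c = μ − k_d = 0.5342 − 0.0939 = 0.4403 d⁻¹, giving θ_c = 2.271 d.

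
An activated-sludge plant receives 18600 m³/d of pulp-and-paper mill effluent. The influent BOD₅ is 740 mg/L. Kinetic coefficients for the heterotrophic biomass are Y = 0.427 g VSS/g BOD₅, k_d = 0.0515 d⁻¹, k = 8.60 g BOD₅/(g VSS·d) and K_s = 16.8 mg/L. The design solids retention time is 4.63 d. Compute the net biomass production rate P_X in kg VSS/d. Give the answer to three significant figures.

From the Monod/SRT balance for a CMAS, S = K_s·(1+k_d θ_c)/[θ_c·(Y k − k_d) − 1] = 16.8 × (1 + 0.0515 × 4.63) / [4.63 × (0.427 × 8.60 − 0.0515) − 1] = 20.81 / 15.76 = 1.320 mg/L.
Y_obs = Y / (1 + k_d θ_c) = 0.427 / (1 + 0.0515 × 4.63) = 0.427 / 1.238 = 0.3448.
Mass of BOD₅ removed per day: Q(S₀ − S) = 18600 × 738.7 g/m³ = 13739 kg/d.
P_X = Y_obs · Q(S₀ − S) = 0.3448 × 13739 = 4737 kg VSS/d.

P_X ≈ 4740 kg VSS/d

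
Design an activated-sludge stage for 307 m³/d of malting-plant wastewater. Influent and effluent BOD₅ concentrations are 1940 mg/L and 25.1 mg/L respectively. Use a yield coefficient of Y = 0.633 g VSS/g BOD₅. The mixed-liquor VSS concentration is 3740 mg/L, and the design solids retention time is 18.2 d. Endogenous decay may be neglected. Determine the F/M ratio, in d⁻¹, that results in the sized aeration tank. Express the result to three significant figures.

V·X = Y·Q·ΔS·θ_c gives V = 0.633 × 307 × (1940 − 25.1) × 18.2 / 3740 = 1811 m³.
F/M = Q·S₀ / (V·X) = 307 × 1940 / (1811 × 3740) = 0.08794 g BOD₅·(g VSS·d)⁻¹.

F/M ≈ 0.0879 d⁻¹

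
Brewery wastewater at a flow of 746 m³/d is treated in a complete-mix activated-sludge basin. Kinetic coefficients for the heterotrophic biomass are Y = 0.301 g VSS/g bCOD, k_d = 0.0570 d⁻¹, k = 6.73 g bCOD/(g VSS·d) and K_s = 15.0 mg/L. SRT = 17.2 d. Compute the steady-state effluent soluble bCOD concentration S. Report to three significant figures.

S ≈ 0.904 mg/L

Effluent substrate depends only on kinetics and SRT: S = K_s(1 + k_d θ_c) / [θ_c(Yk − k_d) − 1] = 15.0 × (1 + 0.0570 × 17.2) / [17.2 × (0.301 × 6.73 − 0.0570) − 1] = 29.71 / 32.86 = 0.9040 mg/L.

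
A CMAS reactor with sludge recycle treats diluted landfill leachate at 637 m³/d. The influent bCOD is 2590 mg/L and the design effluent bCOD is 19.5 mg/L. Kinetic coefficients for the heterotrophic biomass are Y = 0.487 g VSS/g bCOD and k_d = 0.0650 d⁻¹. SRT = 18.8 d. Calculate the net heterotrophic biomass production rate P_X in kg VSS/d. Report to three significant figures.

Y_obs = Y / (1 + k_d θ_c) = 0.487 / (1 + 0.0650 × 18.8) = 0.487 / 2.222 = 0.2192.
ΔS = 2590 − 19.5 = 2570 mg/L, so the substrate removal rate is 637 × 2570/1000 = 1637 kg bCOD/d.
So the net sludge growth is P_X = 0.2192 × 1637 = 358.9 kg VSS/d.

P_X ≈ 359 kg VSS/d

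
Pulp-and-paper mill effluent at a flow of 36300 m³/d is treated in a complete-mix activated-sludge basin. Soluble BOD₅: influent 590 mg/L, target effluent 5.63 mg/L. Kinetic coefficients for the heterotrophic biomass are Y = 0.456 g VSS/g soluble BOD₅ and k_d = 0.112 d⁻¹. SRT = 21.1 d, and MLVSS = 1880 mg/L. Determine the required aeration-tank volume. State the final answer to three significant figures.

Rearranging the biomass balance for a CMAS with decay, V = Y·Q·ΔS·θ_c / [X·(1+k_d θ_c)] = 0.456 × 36300 × (590 − 5.63) × 21.1 / [1880 × (1 + 0.112 × 21.1)] = 2.04×10^8 / 6323 = 32280 m³.

V ≈ 32300 m³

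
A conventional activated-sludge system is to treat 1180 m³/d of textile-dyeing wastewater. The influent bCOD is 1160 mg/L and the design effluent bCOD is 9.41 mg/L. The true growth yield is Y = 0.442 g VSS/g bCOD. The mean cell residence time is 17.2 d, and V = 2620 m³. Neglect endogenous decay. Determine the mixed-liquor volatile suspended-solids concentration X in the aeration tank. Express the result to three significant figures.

X ≈ 3940 mg/L

X = Y·Q·ΔS·θ_c / V = 0.442 × 1180 × (1160 − 9.41) × 17.2 / 2620 = 3940 mg/L.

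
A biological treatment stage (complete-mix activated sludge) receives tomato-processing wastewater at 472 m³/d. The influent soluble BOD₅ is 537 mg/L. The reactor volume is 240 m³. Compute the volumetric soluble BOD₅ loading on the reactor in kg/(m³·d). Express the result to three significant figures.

L_v ≈ 1.06 kg soluble BOD₅/(m³·d)

Volumetric loading L_v = Q·S₀ / V = 472 × 537 g/m³ / 240.0 m³ = 1056 g/(m³·d) = 1.056 kg soluble BOD₅/(m³·d).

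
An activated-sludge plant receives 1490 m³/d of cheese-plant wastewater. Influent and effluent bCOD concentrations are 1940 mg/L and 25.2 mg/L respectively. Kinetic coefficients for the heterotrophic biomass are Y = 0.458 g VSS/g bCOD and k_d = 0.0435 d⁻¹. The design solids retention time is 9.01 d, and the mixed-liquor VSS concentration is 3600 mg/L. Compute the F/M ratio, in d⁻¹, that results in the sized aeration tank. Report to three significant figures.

Rearranging the biomass balance for a CMAS with decay, V = Y·Q·ΔS·θ_c / [X·(1+k_d θ_c)] = 0.458 × 1490 × (1940 − 25.2) × 9.01 / [3600 × (1 + 0.0435 × 9.01)] = 1.18×10^7 / 5011 = 2350 m³.
Food-to-microorganism ratio F/M = Q S₀ / (V X) = 1490 × 1940 / (2350 × 3600) = 0.3417 d⁻¹.

F/M ≈ 0.342 d⁻¹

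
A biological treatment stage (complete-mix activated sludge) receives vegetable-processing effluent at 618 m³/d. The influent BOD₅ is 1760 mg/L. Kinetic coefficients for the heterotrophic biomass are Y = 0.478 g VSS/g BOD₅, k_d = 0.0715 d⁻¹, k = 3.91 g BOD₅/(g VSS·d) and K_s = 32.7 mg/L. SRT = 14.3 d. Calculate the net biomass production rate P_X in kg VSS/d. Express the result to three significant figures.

From the Monod/SRT balance for a CMAS, S = K_s·(1+k_d θ_c)/[θ_c·(Y k − k_d) − 1] = 32.7 × (1 + 0.0715 × 14.3) / [14.3 × (0.478 × 3.91 − 0.0715) − 1] = 66.13 / 24.70 = 2.677 mg/L.
Observed yield with endogenous decay: Y_obs = Y / (1 + k_d·θ_c) = 0.478 / (1 + 0.0715 × 14.3) = 0.478 / 2.022 = 0.2363 g VSS/g BOD₅.
ΔS = 1760 − 2.68 = 1757 mg/L, so the substrate removal rate is 618 × 1757/1000 = 1086 kg BOD₅/d.
Net biomass production P_X = Y_obs × Q·(S₀ − S) = 0.2363 × 1086 = 256.7 kg VSS/d.

P_X ≈ 257 kg VSS/d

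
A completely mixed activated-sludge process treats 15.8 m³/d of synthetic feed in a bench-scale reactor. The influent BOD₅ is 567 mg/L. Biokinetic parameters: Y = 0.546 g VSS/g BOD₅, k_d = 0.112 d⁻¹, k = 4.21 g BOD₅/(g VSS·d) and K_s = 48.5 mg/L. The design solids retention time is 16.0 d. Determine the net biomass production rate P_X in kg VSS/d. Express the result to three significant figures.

P_X ≈ 1.74 kg VSS/d

For a completely mixed reactor with recycle the Lawrence–McCarty relation gives S = K_s·(1 + k_d·θ_c) / [θ_c·(Y·k − k_d) − 1] = 48.5 × (1 + 0.112 × 16.0) / [16.0 × (0.546 × 4.21 − 0.112) − 1] = 135.4 / 33.99 = 3.984 mg/L.
Observed yield with endogenous decay: Y_obs = Y / (1 + k_d·θ_c) = 0.546 / (1 + 0.112 × 16.0) = 0.546 / 2.792 = 0.1956 g VSS/g BOD₅.
Substrate removed = Q·(S₀ − S) = 15.8 m³/d × (567 − 3.98) g/m³ = 8.9×10^3 g/d = 8.896 kg/d.
Biomass produced: P_X = Y_obs·Q·ΔS = 0.1956 × 8.896 ≈ 1.740 kg VSS/d.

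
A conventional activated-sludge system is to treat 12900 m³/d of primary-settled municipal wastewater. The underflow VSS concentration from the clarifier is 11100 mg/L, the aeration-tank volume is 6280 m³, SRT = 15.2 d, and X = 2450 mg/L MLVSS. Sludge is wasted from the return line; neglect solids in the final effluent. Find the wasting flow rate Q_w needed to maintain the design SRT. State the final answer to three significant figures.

Q_w ≈ 91.2 m³/d

Wasting from the return line (neglecting effluent solids): Q_w = V·X / (θ_c·X_r) = 6280 × 2450 / (15.2 × 11100) = 91.19 m³/d.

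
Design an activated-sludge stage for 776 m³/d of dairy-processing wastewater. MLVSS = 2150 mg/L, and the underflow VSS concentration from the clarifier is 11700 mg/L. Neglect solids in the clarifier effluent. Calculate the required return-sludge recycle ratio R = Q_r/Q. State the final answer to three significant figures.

R ≈ 0.225

Mass balance around the secondary clarifier (neglecting effluent solids): R = X / (X_r − X) = 2150 / (11700 − 2150) = 0.2251.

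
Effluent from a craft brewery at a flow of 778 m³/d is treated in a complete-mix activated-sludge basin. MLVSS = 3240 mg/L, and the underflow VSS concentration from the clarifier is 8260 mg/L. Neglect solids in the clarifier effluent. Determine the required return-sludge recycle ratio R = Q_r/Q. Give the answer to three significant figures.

Solids balance on the clarifier gives (1+R)X = R·X_r, so R = X/(X_r − X) = 3240 / (8260 − 3240) = 0.6454.

R ≈ 0.645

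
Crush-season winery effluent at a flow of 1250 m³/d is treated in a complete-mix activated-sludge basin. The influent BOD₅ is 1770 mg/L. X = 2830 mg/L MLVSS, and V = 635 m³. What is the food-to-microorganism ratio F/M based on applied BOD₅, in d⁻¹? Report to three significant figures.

F/M = applied load / biomass = Q·S₀/(V·X) = 1250 × 1770 / (635.0 × 2830) = 1.231 d⁻¹.

F/M ≈ 1.23 d⁻¹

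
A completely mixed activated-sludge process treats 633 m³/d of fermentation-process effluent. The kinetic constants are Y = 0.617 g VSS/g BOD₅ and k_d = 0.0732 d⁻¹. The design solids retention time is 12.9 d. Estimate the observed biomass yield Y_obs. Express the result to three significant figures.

Y_obs ≈ 0.317 g VSS/g BOD₅

Y_obs = Y / (1 + k_d θ_c) = 0.617 / (1 + 0.0732 × 12.9) = 0.617 / 1.944 = 0.3173.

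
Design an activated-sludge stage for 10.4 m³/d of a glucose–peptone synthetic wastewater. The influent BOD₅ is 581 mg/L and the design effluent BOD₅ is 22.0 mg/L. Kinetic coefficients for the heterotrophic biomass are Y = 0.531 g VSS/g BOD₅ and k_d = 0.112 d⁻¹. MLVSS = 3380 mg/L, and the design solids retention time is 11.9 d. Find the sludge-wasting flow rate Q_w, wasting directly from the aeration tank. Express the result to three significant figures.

Steady-state biomass mass balance: V·X·(1 + k_d·θ_c) = Y·Q·(S₀ − S)·θ_c, so V = 0.531 × 10.4 × (581 − 22.0) × 11.9 / [3380 × (1 + 0.112 × 11.9)] = 3.67×10^4 / 7885 = 4.659 m³.
With mixed-liquor wasting, θ_c = V/Q_w, so Q_w = V/θ_c = 4.659/11.9 = 0.3915 m³/d.

Q_w ≈ 0.392 m³/d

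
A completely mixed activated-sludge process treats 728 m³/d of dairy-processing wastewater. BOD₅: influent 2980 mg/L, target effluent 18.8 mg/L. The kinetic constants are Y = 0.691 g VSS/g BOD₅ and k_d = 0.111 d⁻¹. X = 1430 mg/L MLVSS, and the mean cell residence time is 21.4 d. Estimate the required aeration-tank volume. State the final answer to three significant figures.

From the SRT design equation V = Y Q (S₀−S) θ_c / [X (1 + k_d θ_c)] = 0.691 × 728 × (2980 − 18.8) × 21.4 / [1430 × (1 + 0.111 × 21.4)] = 3.19×10^7 / 4827 = 6604 m³.

V ≈ 6600 m³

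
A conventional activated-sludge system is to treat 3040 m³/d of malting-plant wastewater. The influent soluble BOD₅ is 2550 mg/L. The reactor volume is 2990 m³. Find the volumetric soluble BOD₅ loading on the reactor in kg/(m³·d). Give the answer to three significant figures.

L_v ≈ 2.59 kg soluble BOD₅/(m³·d)

Applied soluble BOD₅ load per unit volume = Q·S₀/V = (3040 × 2550/1000)/2990 = 2.593 kg soluble BOD₅·m⁻³·d⁻¹.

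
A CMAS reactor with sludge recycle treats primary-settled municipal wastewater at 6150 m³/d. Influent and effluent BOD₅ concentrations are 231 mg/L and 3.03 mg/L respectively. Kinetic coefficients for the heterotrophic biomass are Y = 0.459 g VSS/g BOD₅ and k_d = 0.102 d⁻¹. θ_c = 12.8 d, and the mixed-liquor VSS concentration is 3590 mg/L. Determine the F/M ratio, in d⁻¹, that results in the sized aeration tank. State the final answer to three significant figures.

Rearranging the biomass balance for a CMAS with decay, V = Y·Q·ΔS·θ_c / [X·(1+k_d θ_c)] = 0.459 × 6150 × (231 − 3.03) × 12.8 / [3590 × (1 + 0.102 × 12.8)] = 8.24×10^6 / 8277 = 995.2 m³.
F/M = applied load / biomass = Q·S₀/(V·X) = 6150 × 231 / (995.2 × 3590) = 0.3976 d⁻¹.

F/M ≈ 0.398 d⁻¹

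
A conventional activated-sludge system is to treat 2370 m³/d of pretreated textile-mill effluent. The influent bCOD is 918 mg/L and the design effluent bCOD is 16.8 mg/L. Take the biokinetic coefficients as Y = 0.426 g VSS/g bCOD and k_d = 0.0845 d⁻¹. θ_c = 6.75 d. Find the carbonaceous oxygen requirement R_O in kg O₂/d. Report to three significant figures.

Correct the yield for decay: Y_obs = Y/(1 + k_d θ_c) = 0.426 / (1 + 0.0845 × 6.75) = 0.426 / 1.570 = 0.2713.
Substrate removed = Q·(S₀ − S) = 2370 m³/d × (918 − 16.8) g/m³ = 2.14×10^6 g/d = 2136 kg/d.
Net sludge production P_X = 0.2713 × 2136 = 579.4 kg VSS/d.
R_O = Q·ΔS − 1.42 P_X = 2136 − 822.7 = 1313 kg O₂/d.

R_O ≈ 1310 kg O₂/d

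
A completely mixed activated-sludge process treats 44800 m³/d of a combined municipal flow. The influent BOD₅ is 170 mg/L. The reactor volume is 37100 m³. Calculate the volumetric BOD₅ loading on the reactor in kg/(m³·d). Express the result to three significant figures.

Volumetric loading L_v = Q·S₀ / V = 44800 × 170 g/m³ / 37100 m³ = 205.3 g/(m³·d) = 0.2053 kg BOD₅/(m³·d).

L_v ≈ 0.205 kg BOD₅/(m³·d)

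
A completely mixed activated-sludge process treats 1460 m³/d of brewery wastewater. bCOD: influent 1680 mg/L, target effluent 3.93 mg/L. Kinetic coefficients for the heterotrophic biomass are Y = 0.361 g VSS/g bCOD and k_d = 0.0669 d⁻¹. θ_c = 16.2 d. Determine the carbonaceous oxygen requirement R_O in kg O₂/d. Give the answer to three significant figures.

The observed yield is Y_obs = Y/(1 + k_d·θ_c) = 0.361 / (1 + 0.0669 × 16.2) = 0.361 / 2.084 = 0.1732 g VSS per g bCOD removed.
ΔS = 1680 − 3.93 = 1676 mg/L, so the substrate removal rate is 1460 × 1676/1000 = 2447 kg bCOD/d.
Biomass synthesised: P_X = Y_obs × 2447 = 423.9 kg VSS/d.
R_O = Q·ΔS − 1.42 P_X = 2447 − 602.0 = 1845 kg O₂/d.

R_O ≈ 1850 kg O₂/d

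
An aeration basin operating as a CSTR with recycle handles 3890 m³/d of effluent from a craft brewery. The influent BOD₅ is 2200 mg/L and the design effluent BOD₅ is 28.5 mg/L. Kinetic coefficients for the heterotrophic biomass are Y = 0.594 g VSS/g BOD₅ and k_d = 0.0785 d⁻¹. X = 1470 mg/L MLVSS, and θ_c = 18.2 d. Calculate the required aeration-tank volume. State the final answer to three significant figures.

V ≈ 25600 m³

Steady-state biomass mass balance: V·X·(1 + k_d·θ_c) = Y·Q·(S₀ − S)·θ_c, so V = 0.594 × 3890 × (2200 − 28.5) × 18.2 / [1470 × (1 + 0.0785 × 18.2)] = 9.13×10^7 / 3570 = 25579 m³.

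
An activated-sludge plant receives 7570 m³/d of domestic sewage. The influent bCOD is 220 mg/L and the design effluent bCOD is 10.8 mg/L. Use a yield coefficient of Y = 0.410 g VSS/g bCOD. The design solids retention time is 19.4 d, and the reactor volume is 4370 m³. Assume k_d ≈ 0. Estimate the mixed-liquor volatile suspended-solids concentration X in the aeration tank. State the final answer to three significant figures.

X ≈ 2880 mg/L

From V·X = Y·Q·(S₀ − S)·θ_c (decay neglected): X = 0.410 × 7570 × (220 − 10.8) × 19.4 / 4370 = 2882 mg/L.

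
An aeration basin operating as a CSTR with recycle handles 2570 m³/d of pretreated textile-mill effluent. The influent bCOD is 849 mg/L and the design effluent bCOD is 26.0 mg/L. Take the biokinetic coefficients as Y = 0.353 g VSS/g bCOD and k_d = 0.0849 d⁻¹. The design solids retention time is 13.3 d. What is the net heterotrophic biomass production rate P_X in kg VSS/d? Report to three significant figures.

Y_obs = Y / (1 + k_d θ_c) = 0.353 / (1 + 0.0849 × 13.3) = 0.353 / 2.129 = 0.1658.
Mass of bCOD removed per day: Q(S₀ − S) = 2570 × 823.0 g/m³ = 2115 kg/d.
Net biomass production P_X = Y_obs × Q·(S₀ − S) = 0.1658 × 2115 = 350.7 kg VSS/d.

P_X ≈ 351 kg VSS/d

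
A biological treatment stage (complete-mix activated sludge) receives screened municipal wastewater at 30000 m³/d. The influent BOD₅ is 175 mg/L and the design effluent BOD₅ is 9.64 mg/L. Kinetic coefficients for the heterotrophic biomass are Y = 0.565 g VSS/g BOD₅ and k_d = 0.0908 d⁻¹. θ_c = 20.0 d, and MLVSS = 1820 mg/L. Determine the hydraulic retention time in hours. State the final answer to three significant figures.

From the SRT design equation V = Y Q (S₀−S) θ_c / [X (1 + k_d θ_c)] = 0.565 × 30000 × (175 − 9.64) × 20.0 / [1820 × (1 + 0.0908 × 20.0)] = 5.61×10^7 / 5125 = 10938 m³.
Hydraulic retention time τ = V/Q = 10938 / 30000 = 0.3646 d = 8.750 h.

τ ≈ 8.75 h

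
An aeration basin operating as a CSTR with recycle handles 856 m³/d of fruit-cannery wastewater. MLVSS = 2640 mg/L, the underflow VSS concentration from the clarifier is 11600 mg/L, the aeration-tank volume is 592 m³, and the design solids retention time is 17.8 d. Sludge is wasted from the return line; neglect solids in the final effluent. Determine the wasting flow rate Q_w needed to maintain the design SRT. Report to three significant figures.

Q_w ≈ 7.57 m³/d

θ_c = V·X/(Q_w·X_r) when wasting from the recycle, so Q_w = V·X/(θ_c·X_r) = 592.0 × 2640 / (17.8 × 11600) = 7.569 m³/d.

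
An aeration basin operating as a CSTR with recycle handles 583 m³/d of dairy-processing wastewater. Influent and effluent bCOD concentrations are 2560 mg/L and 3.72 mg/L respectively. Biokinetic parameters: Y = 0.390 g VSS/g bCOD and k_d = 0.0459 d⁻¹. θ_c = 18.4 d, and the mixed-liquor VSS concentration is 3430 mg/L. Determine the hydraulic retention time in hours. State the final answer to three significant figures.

From the SRT design equation V = Y Q (S₀−S) θ_c / [X (1 + k_d θ_c)] = 0.390 × 583 × (2560 − 3.72) × 18.4 / [3430 × (1 + 0.0459 × 18.4)] = 1.07×10^7 / 6327 = 1690 m³.
Hydraulic retention time τ = V/Q = 1690 / 583 = 2.899 d = 69.58 h.

τ ≈ 69.6 h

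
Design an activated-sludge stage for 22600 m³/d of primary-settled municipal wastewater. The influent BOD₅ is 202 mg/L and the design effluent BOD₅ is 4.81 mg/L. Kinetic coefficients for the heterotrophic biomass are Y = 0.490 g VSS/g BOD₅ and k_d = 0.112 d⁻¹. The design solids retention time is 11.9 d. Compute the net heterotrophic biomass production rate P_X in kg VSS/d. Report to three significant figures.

Observed yield with endogenous decay: Y_obs = Y / (1 + k_d·θ_c) = 0.490 / (1 + 0.112 × 11.9) = 0.490 / 2.333 = 0.2100 g VSS/g BOD₅.
ΔS = 202 − 4.81 = 197.2 mg/L, so the substrate removal rate is 22600 × 197.2/1000 = 4456 kg BOD₅/d.
Net biomass production P_X = Y_obs × Q·(S₀ − S) = 0.2100 × 4456 = 936.1 kg VSS/d.

P_X ≈ 936 kg VSS/d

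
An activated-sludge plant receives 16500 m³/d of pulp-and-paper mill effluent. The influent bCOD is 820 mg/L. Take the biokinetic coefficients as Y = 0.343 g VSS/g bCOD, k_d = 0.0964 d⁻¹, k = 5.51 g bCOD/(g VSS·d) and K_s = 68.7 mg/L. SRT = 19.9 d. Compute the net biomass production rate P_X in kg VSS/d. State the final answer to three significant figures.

P_X ≈ 1580 kg VSS/d

From the Monod/SRT balance for a CMAS, S = K_s·(1+k_d θ_c)/[θ_c·(Y k − k_d) − 1] = 68.7 × (1 + 0.0964 × 19.9) / [19.9 × (0.343 × 5.51 − 0.0964) − 1] = 200.5 / 34.69 = 5.779 mg/L.
Y_obs = Y / (1 + k_d θ_c) = 0.343 / (1 + 0.0964 × 19.9) = 0.343 / 2.918 = 0.1175.
Q·(S₀ − S) = 16500 × (820 − 5.78) × 10⁻³ = 13435 kg/d removed.
So the net sludge growth is P_X = 0.1175 × 13435 = 1579 kg VSS/d.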